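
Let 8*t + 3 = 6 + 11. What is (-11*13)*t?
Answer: -1001/4 ≈ -250.25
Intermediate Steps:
t = 7/4 (t = -3/8 + (6 + 11)/8 = -3/8 + (⅛)*17 = -3/8 + 17/8 = 7/4 ≈ 1.7500)
(-11*13)*t = -11*13*(7/4) = -143*7/4 = -1001/4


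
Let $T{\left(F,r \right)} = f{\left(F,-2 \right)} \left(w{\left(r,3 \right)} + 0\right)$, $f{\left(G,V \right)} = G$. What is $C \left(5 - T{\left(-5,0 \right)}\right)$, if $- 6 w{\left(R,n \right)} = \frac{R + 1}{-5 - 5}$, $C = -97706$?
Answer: $- \frac{2980033}{6} \approx -4.9667 \cdot 10^{5}$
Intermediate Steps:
$w{\left(R,n \right)} = \frac{1}{60} + \frac{R}{60}$ ($w{\left(R,n \right)} = - \frac{\left(R + 1\right) \frac{1}{-5 - 5}}{6} = - \frac{\left(1 + R\right) \frac{1}{-10}}{6} = - \frac{\left(1 + R\right) \left(- \frac{1}{10}\right)}{6} = - \frac{- \frac{1}{10} - \frac{R}{10}}{6} = \frac{1}{60} + \frac{R}{60}$)
$T{\left(F,r \right)} = F \left(\frac{1}{60} + \frac{r}{60}\right)$ ($T{\left(F,r \right)} = F \left(\left(\frac{1}{60} + \frac{r}{60}\right) + 0\right) = F \left(\frac{1}{60} + \frac{r}{60}\right)$)
$C \left(5 - T{\left(-5,0 \right)}\right) = - 97706 \left(5 - \frac{1}{60} \left(-5\right) \left(1 + 0\right)\right) = - 97706 \left(5 - \frac{1}{60} \left(-5\right) 1\right) = - 97706 \left(5 - - \frac{1}{12}\right) = - 97706 \left(5 + \frac{1}{12}\right) = \left(-97706\right) \frac{61}{12} = - \frac{2980033}{6}$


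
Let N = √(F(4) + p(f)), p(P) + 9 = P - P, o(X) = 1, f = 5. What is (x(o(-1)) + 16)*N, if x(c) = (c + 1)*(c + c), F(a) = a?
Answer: 20*I*√5 ≈ 44.721*I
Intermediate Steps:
x(c) = 2*c*(1 + c) (x(c) = (1 + c)*(2*c) = 2*c*(1 + c))
p(P) = -9 (p(P) = -9 + (P - P) = -9 + 0 = -9)
N = I*√5 (N = √(4 - 9) = √(-5) = I*√5 ≈ 2.2361*I)
(x(o(-1)) + 16)*N = (2*1*(1 + 1) + 16)*(I*√5) = (2*1*2 + 16)*(I*√5) = (4 + 16)*(I*√5) = 20*(I*√5) = 20*I*√5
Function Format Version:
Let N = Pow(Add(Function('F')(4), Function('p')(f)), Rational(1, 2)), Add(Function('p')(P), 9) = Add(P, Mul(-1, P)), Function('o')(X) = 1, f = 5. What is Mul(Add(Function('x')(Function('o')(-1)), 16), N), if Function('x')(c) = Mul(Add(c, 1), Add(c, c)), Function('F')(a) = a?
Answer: Mul(20, I, Pow(5, Rational(1, 2))) ≈ Mul(44.721, I)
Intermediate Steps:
Function('x')(c) = Mul(2, c, Add(1, c)) (Function('x')(c) = Mul(Add(1, c), Mul(2, c)) = Mul(2, c, Add(1, c)))
Function('p')(P) = -9 (Function('p')(P) = Add(-9, Add(P, Mul(-1, P))) = Add(-9, 0) = -9)
N = Mul(I, Pow(5, Rational(1, 2))) (N = Pow(Add(4, -9), Rational(1, 2)) = Pow(-5, Rational(1, 2)) = Mul(I, Pow(5, Rational(1, 2))) ≈ Mul(2.2361, I))
Mul(Add(Function('x')(Function('o')(-1)), 16), N) = Mul(Add(Mul(2, 1, Add(1, 1)), 16), Mul(I, Pow(5, Rational(1, 2)))) = Mul(Add(Mul(2, 1, 2), 16), Mul(I, Pow(5, Rational(1, 2)))) = Mul(Add(4, 16), Mul(I, Pow(5, Rational(1, 2)))) = Mul(20, Mul(I, Pow(5, Rational(1, 2)))) = Mul(20, I, Pow(5, Rational(1, 2)))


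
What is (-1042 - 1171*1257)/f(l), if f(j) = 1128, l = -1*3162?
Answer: -1472989/1128 ≈ -1305.8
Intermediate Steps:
l = -3162
(-1042 - 1171*1257)/f(l) = (-1042 - 1171*1257)/1128 = (-1042 - 1471947)*(1/1128) = -1472989*1/1128 = -1472989/1128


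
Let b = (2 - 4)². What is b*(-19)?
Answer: -76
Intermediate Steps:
b = 4 (b = (-2)² = 4)
b*(-19) = 4*(-19) = -76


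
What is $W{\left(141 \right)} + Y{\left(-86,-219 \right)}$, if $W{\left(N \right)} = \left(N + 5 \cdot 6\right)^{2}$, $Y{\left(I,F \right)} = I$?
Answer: $29155$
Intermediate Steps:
$W{\left(N \right)} = \left(30 + N\right)^{2}$ ($W{\left(N \right)} = \left(N + 30\right)^{2} = \left(30 + N\right)^{2}$)
$W{\left(141 \right)} + Y{\left(-86,-219 \right)} = \left(30 + 141\right)^{2} - 86 = 171^{2} - 86 = 29241 - 86 = 29155$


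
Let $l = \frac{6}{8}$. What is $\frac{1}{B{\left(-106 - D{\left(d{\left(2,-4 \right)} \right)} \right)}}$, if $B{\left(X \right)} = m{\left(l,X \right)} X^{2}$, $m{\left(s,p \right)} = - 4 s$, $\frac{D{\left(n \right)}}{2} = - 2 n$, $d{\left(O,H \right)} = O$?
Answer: $- \frac{1}{28812} \approx -3.4708 \cdot 10^{-5}$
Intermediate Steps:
$l = \frac{3}{4}$ ($l = 6 \cdot \frac{1}{8} = \frac{3}{4} \approx 0.75$)
$D{\left(n \right)} = - 4 n$ ($D{\left(n \right)} = 2 \left(- 2 n\right) = - 4 n$)
$B{\left(X \right)} = - 3 X^{2}$ ($B{\left(X \right)} = \left(-4\right) \frac{3}{4} X^{2} = - 3 X^{2}$)
$\frac{1}{B{\left(-106 - D{\left(d{\left(2,-4 \right)} \right)} \right)}} = \frac{1}{\left(-3\right) \left(-106 - \left(-4\right) 2\right)^{2}} = \frac{1}{\left(-3\right) \left(-106 - -8\right)^{2}} = \frac{1}{\left(-3\right) \left(-106 + 8\right)^{2}} = \frac{1}{\left(-3\right) \left(-98\right)^{2}} = \frac{1}{\left(-3\right) 9604} = \frac{1}{-28812} = - \frac{1}{28812}$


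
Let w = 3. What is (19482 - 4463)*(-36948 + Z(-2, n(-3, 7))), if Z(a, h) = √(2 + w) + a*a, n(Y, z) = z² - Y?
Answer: -554861936 + 15019*√5 ≈ -5.5483e+8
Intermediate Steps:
Z(a, h) = √5 + a² (Z(a, h) = √(2 + 3) + a*a = √5 + a²)
(19482 - 4463)*(-36948 + Z(-2, n(-3, 7))) = (19482 - 4463)*(-36948 + (√5 + (-2)²)) = 15019*(-36948 + (√5 + 4)) = 15019*(-36948 + (4 + √5)) = 15019*(-36944 + √5) = -554861936 + 15019*√5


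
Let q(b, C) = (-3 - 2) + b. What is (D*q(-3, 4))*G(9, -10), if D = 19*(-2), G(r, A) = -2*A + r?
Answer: 8816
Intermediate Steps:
G(r, A) = r - 2*A
q(b, C) = -5 + b
D = -38
(D*q(-3, 4))*G(9, -10) = (-38*(-5 - 3))*(9 - 2*(-10)) = (-38*(-8))*(9 + 20) = 304*29 = 8816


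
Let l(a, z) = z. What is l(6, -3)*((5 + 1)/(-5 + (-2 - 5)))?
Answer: 3/2 ≈ 1.5000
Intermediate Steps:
l(6, -3)*((5 + 1)/(-5 + (-2 - 5))) = -3*(5 + 1)/(-5 + (-2 - 5)) = -18/(-5 - 7) = -18/(-12) = -18*(-1)/12 = -3*(-½) = 3/2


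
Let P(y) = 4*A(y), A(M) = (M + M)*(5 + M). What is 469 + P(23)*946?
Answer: 4874261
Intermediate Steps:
A(M) = 2*M*(5 + M) (A(M) = (2*M)*(5 + M) = 2*M*(5 + M))
P(y) = 8*y*(5 + y) (P(y) = 4*(2*y*(5 + y)) = 8*y*(5 + y))
469 + P(23)*946 = 469 + (8*23*(5 + 23))*946 = 469 + (8*23*28)*946 = 469 + 5152*946 = 469 + 4873792 = 4874261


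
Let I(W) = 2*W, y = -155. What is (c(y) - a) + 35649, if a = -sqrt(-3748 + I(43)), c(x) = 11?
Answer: 35660 + I*sqrt(3662) ≈ 35660.0 + 60.514*I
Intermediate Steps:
a = -I*sqrt(3662) (a = -sqrt(-3748 + 2*43) = -sqrt(-3748 + 86) = -sqrt(-3662) = -I*sqrt(3662) ≈ -60.514*I)
(c(y) - a) + 35649 = (11 - (-1)*I*sqrt(3662)) + 35649 = (11 + I*sqrt(3662)) + 35649 = 35660 + I*sqrt(3662)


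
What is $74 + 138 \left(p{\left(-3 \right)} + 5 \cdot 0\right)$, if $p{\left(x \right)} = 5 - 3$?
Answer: $350$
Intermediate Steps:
$p{\left(x \right)} = 2$ ($p{\left(x \right)} = 5 - 3 = 2$)
$74 + 138 \left(p{\left(-3 \right)} + 5 \cdot 0\right) = 74 + 138 \left(2 + 5 \cdot 0\right) = 74 + 138 \left(2 + 0\right) = 74 + 138 \cdot 2 = 74 + 276 = 350$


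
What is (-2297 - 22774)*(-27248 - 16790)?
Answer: 1104076698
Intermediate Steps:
(-2297 - 22774)*(-27248 - 16790) = -25071*(-44038) = 1104076698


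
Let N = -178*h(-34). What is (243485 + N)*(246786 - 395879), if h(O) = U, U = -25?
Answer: -36965372955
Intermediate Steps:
h(O) = -25
N = 4450 (N = -178*(-25) = 4450)
(243485 + N)*(246786 - 395879) = (243485 + 4450)*(246786 - 395879) = 247935*(-149093) = -36965372955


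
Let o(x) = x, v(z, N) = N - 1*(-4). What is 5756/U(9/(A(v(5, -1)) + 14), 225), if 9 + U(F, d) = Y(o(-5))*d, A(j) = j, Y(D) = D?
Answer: -2878/567 ≈ -5.0758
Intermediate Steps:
v(z, N) = 4 + N (v(z, N) = N + 4 = 4 + N)
U(F, d) = -9 - 5*d
5756/U(9/(A(v(5, -1)) + 14), 225) = 5756/(-9 - 5*225) = 5756/(-9 - 1125) = 5756/(-1134) = 5756*(-1/1134) = -2878/567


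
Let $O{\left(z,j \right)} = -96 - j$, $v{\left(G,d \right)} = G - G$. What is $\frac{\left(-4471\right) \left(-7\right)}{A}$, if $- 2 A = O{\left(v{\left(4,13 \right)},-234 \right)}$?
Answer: $- \frac{31297}{69} \approx -453.58$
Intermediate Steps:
$v{\left(G,d \right)} = 0$
$A = -69$ ($A = - \frac{-96 - -234}{2} = - \frac{-96 + 234}{2} = \left(- \frac{1}{2}\right) 138 = -69$)
$\frac{\left(-4471\right) \left(-7\right)}{A} = \frac{\left(-4471\right) \left(-7\right)}{-69} = 31297 \left(- \frac{1}{69}\right) = - \frac{31297}{69}$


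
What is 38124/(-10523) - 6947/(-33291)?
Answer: -1196082803/350321193 ≈ -3.4142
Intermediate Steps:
38124/(-10523) - 6947/(-33291) = 38124*(-1/10523) - 6947*(-1/33291) = -38124/10523 + 6947/33291 = -1196082803/350321193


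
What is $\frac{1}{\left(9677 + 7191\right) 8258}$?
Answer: $\frac{1}{139295944} \approx 7.179 \cdot 10^{-9}$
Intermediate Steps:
$\frac{1}{\left(9677 + 7191\right) 8258} = \frac{1}{16868} \cdot \frac{1}{8258} = \frac{1}{139295944}$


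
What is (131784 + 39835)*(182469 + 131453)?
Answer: 53874979718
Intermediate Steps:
(131784 + 39835)*(182469 + 131453) = 171619*313922 = 53874979718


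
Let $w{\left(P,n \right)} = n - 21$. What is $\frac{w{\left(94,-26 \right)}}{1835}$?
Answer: $- \frac{47}{1835} \approx -0.025613$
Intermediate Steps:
$w{\left(P,n \right)} = -21 + n$ ($w{\left(P,n \right)} = n - 21 = -21 + n$)
$\frac{w{\left(94,-26 \right)}}{1835} = \frac{-21 - 26}{1835} = \left(-47\right) \frac{1}{1835} = - \frac{47}{1835}$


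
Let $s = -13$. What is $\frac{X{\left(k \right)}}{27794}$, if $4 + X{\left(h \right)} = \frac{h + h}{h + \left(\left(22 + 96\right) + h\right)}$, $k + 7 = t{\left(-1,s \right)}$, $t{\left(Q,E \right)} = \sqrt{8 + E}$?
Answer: $\frac{- 3 \sqrt{5} + 215 i}{27794 \left(\sqrt{5} - 52 i\right)} \approx -0.00014868 + 1.7522 \cdot 10^{-6} i$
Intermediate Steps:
$k = -7 + i \sqrt{5}$ ($k = -7 + \sqrt{8 - 13} = -7 + \sqrt{-5} = -7 + i \sqrt{5} \approx -7.0 + 2.2361 i$)
$X{\left(h \right)} = -4 + \frac{2 h}{118 + 2 h}$ ($X{\left(h \right)} = -4 + \frac{h + h}{h + \left(\left(22 + 96\right) + h\right)} = -4 + \frac{2 h}{h + \left(118 + h\right)} = -4 + \frac{2 h}{118 + 2 h}$)
$\frac{X{\left(k \right)}}{27794} = \frac{\frac{1}{59 - \left(7 - i \sqrt{5}\right)} \left(-236 - 3 \left(-7 + i \sqrt{5}\right)\right)}{27794} = \frac{-236 + \left(21 - 3 i \sqrt{5}\right)}{52 + i \sqrt{5}} \cdot \frac{1}{27794} = \frac{-215 - 3 i \sqrt{5}}{52 + i \sqrt{5}} \cdot \frac{1}{27794} = \frac{-215 - 3 i \sqrt{5}}{27794 \left(52 + i \sqrt{5}\right)}$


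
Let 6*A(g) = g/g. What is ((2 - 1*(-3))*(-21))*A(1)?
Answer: -35/2 ≈ -17.500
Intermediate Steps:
A(g) = 1/6 (A(g) = (g/g)/6 = (1/6)*1 = 1/6)
((2 - 1*(-3))*(-21))*A(1) = ((2 - 1*(-3))*(-21))*(1/6) = ((2 + 3)*(-21))*(1/6) = (5*(-21))*(1/6) = -105*1/6 = -35/2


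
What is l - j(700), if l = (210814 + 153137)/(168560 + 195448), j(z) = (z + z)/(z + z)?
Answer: -19/121336 ≈ -0.00015659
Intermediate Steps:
j(z) = 1 (j(z) = (2*z)/((2*z)) = (2*z)*(1/(2*z)) = 1)
l = 121317/121336 (l = 363951/364008 = 363951*(1/364008) = 121317/121336 ≈ 0.99984)
l - j(700) = 121317/121336 - 1*1 = 121317/121336 - 1 = -19/121336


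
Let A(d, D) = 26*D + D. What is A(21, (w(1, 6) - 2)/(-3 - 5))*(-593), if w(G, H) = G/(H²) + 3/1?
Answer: 65823/32 ≈ 2057.0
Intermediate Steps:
w(G, H) = 3 + G/H² (w(G, H) = G/H² + 3*1 = G/H² + 3 = 3 + G/H²)
A(d, D) = 27*D
A(21, (w(1, 6) - 2)/(-3 - 5))*(-593) = (27*(((3 + 1/6²) - 2)/(-3 - 5)))*(-593) = (27*(((3 + 1*(1/36)) - 2)/(-8)))*(-593) = (27*(((3 + 1/36) - 2)*(-⅛)))*(-593) = (27*((109/36 - 2)*(-⅛)))*(-593) = (27*((37/36)*(-⅛)))*(-593) = (27*(-37/288))*(-593) = -111/32*(-593) = 65823/32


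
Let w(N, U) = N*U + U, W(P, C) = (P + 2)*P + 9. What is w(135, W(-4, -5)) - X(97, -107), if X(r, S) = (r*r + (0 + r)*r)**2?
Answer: -354114812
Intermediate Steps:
W(P, C) = 9 + P*(2 + P) (W(P, C) = (2 + P)*P + 9 = P*(2 + P) + 9 = 9 + P*(2 + P))
w(N, U) = U + N*U
X(r, S) = 4*r**4 (X(r, S) = (r**2 + r*r)**2 = (r**2 + r**2)**2 = (2*r**2)**2 = 4*r**4)
w(135, W(-4, -5)) - X(97, -107) = (9 + (-4)**2 + 2*(-4))*(1 + 135) - 4*97**4 = (9 + 16 - 8)*136 - 4*88529281 = 17*136 - 1*354117124 = 2312 - 354117124 = -354114812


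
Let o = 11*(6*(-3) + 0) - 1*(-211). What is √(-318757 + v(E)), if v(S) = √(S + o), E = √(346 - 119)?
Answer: √(-318757 + √(13 + √227)) ≈ 564.58*I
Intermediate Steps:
E = √227 ≈ 15.067
o = 13 (o = 11*(-18 + 0) + 211 = 11*(-18) + 211 = -198 + 211 = 13)
v(S) = √(13 + S) (v(S) = √(S + 13) = √(13 + S))
√(-318757 + v(E)) = √(-318757 + √(13 + √227))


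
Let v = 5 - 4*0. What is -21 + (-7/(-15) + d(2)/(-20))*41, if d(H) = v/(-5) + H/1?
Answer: -47/12 ≈ -3.9167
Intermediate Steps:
v = 5 (v = 5 + 0 = 5)
d(H) = -1 + H (d(H) = 5/(-5) + H/1 = 5*(-⅕) + H*1 = -1 + H)
-21 + (-7/(-15) + d(2)/(-20))*41 = -21 + (-7/(-15) + (-1 + 2)/(-20))*41 = -21 + (-7*(-1/15) + 1*(-1/20))*41 = -21 + (7/15 - 1/20)*41 = -21 + (5/12)*41 = -21 + 205/12 = -47/12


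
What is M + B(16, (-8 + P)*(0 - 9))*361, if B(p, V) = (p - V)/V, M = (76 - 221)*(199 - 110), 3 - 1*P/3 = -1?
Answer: -120838/9 ≈ -13426.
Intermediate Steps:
P = 12 (P = 9 - 3*(-1) = 9 + 3 = 12)
M = -12905 (M = -145*89 = -12905)
B(p, V) = (p - V)/V
M + B(16, (-8 + P)*(0 - 9))*361 = -12905 + ((16 - (-8 + 12)*(0 - 9))/(((-8 + 12)*(0 - 9))))*361 = -12905 + ((16 - 4*(-9))/((4*(-9))))*361 = -12905 + ((16 - 1*(-36))/(-36))*361 = -12905 - (16 + 36)/36*361 = -12905 - 1/36*52*361 = -12905 - 13/9*361 = -12905 - 4693/9 = -120838/9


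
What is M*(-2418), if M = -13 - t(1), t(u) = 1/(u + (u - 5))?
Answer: 30628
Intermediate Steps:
t(u) = 1/(-5 + 2*u) (t(u) = 1/(u + (-5 + u)) = 1/(-5 + 2*u))
M = -38/3 (M = -13 - 1/(-5 + 2*1) = -13 - 1/(-5 + 2) = -13 - 1/(-3) = -13 - 1*(-⅓) = -13 + ⅓ = -38/3 ≈ -12.667)
M*(-2418) = -38/3*(-2418) = 30628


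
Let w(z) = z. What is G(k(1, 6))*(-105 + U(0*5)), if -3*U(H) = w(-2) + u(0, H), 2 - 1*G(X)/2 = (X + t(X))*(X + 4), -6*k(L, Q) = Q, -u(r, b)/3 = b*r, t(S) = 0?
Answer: -3130/3 ≈ -1043.3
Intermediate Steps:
u(r, b) = -3*b*r
k(L, Q) = -Q/6
G(X) = 4 - 2*X*(4 + X) (G(X) = 4 - 2*(X + 0)*(X + 4) = 4 - 2*X*(4 + X))
U(H) = ⅔ (U(H) = -(-2 - 3*H*0)/3 = -(-2 + 0)/3 = -⅓*(-2) = ⅔)
G(k(1, 6))*(-105 + U(0*5)) = (4 - (-4)*6/3 - 2*(-⅙*6)²)*(-105 + ⅔) = (4 - 8*(-1) - 2*(-1)²)*(-313/3) = (4 + 8 - 2*1)*(-313/3) = (4 + 8 - 2)*(-313/3) = 10*(-313/3) = -3130/3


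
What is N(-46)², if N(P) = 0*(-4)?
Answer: 0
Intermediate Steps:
N(P) = 0
N(-46)² = 0² = 0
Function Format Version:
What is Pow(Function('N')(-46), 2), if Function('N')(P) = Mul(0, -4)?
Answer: 0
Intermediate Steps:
Function('N')(P) = 0
Pow(Function('N')(-46), 2) = Pow(0, 2) = 0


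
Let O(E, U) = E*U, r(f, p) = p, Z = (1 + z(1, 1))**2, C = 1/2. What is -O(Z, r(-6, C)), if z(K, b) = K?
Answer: -2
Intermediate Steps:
C = 1/2 ≈ 0.50000
Z = 4 (Z = (1 + 1)**2 = 2**2 = 4)
-O(Z, r(-6, C)) = -4/2 = -1*2 = -2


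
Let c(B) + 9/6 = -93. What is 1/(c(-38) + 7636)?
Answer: 2/15083 ≈ 0.00013260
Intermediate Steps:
c(B) = -189/2 (c(B) = -3/2 - 93 = -189/2)
1/(c(-38) + 7636) = 1/(-189/2 + 7636) = 1/(15083/2) = 2/15083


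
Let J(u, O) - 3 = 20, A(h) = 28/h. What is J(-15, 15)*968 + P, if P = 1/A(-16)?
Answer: 155844/7 ≈ 22263.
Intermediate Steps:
J(u, O) = 23 (J(u, O) = 3 + 20 = 23)
P = -4/7 (P = 1/(28/(-16)) = 1/(28*(-1/16)) = 1/(-7/4) = -4/7 ≈ -0.57143)
J(-15, 15)*968 + P = 23*968 - 4/7 = 22264 - 4/7 = 155844/7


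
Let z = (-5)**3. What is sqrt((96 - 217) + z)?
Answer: I*sqrt(246) ≈ 15.684*I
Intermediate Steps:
z = -125
sqrt((96 - 217) + z) = sqrt((96 - 217) - 125) = sqrt(-121 - 125) = sqrt(-246) = I*sqrt(246)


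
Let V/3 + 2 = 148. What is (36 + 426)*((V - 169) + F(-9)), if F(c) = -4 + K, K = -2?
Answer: 121506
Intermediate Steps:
V = 438 (V = -6 + 3*148 = -6 + 444 = 438)
F(c) = -6 (F(c) = -4 - 2 = -6)
(36 + 426)*((V - 169) + F(-9)) = (36 + 426)*((438 - 169) - 6) = 462*(269 - 6) = 462*263 = 121506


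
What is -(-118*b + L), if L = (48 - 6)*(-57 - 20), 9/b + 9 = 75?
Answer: 35751/11 ≈ 3250.1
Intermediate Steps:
b = 3/22 (b = 9/(-9 + 75) = 9/66 = 9*(1/66) = 3/22 ≈ 0.13636)
L = -3234 (L = 42*(-77) = -3234)
-(-118*b + L) = -(-118*3/22 - 3234) = -(-177/11 - 3234) = -1*(-35751/11) = 35751/11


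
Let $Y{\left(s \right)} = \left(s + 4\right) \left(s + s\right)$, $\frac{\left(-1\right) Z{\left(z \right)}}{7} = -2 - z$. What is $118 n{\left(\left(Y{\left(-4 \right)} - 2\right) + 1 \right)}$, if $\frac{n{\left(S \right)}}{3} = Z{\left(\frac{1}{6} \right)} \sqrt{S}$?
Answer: $5369 i \approx 5369.0 i$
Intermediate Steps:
$Z{\left(z \right)} = 14 + 7 z$ ($Z{\left(z \right)} = - 7 \left(-2 - z\right) = 14 + 7 z$)
$Y{\left(s \right)} = 2 s \left(4 + s\right)$ ($Y{\left(s \right)} = \left(4 + s\right) 2 s = 2 s \left(4 + s\right)$)
$n{\left(S \right)} = \frac{91 \sqrt{S}}{2}$ ($n{\left(S \right)} = 3 \left(14 + \frac{7}{6}\right) \sqrt{S} = 3 \frac{91 \sqrt{S}}{6} = \frac{91 \sqrt{S}}{2}$)
$118 n{\left(\left(Y{\left(-4 \right)} - 2\right) + 1 \right)} = 118 \frac{91 \sqrt{\left(2 \left(-4\right) \left(4 - 4\right) - 2\right) + 1}}{2} = 118 \frac{91 \sqrt{\left(2 \left(-4\right) 0 - 2\right) + 1}}{2} = 118 \frac{91 \sqrt{\left(0 - 2\right) + 1}}{2} = 118 \frac{91 \sqrt{-2 + 1}}{2} = 118 \frac{91 \sqrt{-1}}{2} = 118 \frac{91 i}{2} = 5369 i$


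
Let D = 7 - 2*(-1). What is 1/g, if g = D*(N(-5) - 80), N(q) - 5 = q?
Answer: -1/720 ≈ -0.0013889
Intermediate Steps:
N(q) = 5 + q
D = 9 (D = 7 + 2 = 9)
g = -720 (g = 9*((5 - 5) - 80) = 9*(0 - 80) = 9*(-80) = -720)
1/g = 1/(-720) = -1/720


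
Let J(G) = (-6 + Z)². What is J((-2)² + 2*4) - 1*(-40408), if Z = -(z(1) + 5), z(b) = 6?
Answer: 40697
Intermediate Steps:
Z = -11 (Z = -(6 + 5) = -1*11 = -11)
J(G) = 289 (J(G) = (-6 - 11)² = (-17)² = 289)
J((-2)² + 2*4) - 1*(-40408) = 289 - 1*(-40408) = 289 + 40408 = 40697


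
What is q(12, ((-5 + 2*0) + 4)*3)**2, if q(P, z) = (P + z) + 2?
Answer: 121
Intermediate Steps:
q(P, z) = 2 + P + z
q(12, ((-5 + 2*0) + 4)*3)**2 = (2 + 12 + ((-5 + 2*0) + 4)*3)**2 = (2 + 12 + ((-5 + 0) + 4)*3)**2 = (2 + 12 + (-5 + 4)*3)**2 = (2 + 12 - 1*3)**2 = (2 + 12 - 3)**2 = 11**2 = 121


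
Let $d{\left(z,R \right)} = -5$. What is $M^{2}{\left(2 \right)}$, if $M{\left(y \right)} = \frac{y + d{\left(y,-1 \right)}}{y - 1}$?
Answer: $9$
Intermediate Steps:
$M{\left(y \right)} = \frac{-5 + y}{-1 + y}$ ($M{\left(y \right)} = \frac{y - 5}{y - 1} = \frac{-5 + y}{-1 + y}$)
$M^{2}{\left(2 \right)} = \left(\frac{-5 + 2}{-1 + 2}\right)^{2} = \left(1^{-1} \left(-3\right)\right)^{2} = \left(1 \left(-3\right)\right)^{2} = \left(-3\right)^{2} = 9$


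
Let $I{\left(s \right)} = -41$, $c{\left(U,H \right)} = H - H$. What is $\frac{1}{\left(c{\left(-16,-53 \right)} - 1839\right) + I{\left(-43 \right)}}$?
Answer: $- \frac{1}{1880} \approx -0.00053191$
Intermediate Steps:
$c{\left(U,H \right)} = 0$
$\frac{1}{\left(c{\left(-16,-53 \right)} - 1839\right) + I{\left(-43 \right)}} = \frac{1}{\left(0 - 1839\right) - 41} = \frac{1}{-1839 - 41} = \frac{1}{-1880} = - \frac{1}{1880}$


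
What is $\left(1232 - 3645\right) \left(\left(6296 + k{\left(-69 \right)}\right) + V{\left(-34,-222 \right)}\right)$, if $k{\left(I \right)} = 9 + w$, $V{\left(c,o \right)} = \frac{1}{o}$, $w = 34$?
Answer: $- \frac{3395711141}{222} \approx -1.5296 \cdot 10^{7}$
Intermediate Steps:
$k{\left(I \right)} = 43$ ($k{\left(I \right)} = 9 + 34 = 43$)
$\left(1232 - 3645\right) \left(\left(6296 + k{\left(-69 \right)}\right) + V{\left(-34,-222 \right)}\right) = \left(1232 - 3645\right) \left(\left(6296 + 43\right) + \frac{1}{-222}\right) = - 2413 \left(6339 - \frac{1}{222}\right) = \left(-2413\right) \frac{1407257}{222} = - \frac{3395711141}{222}$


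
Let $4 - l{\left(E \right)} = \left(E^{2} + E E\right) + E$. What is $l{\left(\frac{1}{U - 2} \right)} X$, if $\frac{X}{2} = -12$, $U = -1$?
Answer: $- \frac{296}{3} \approx -98.667$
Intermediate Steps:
$X = -24$ ($X = 2 \left(-12\right) = -24$)
$l{\left(E \right)} = 4 - E - 2 E^{2}$ ($l{\left(E \right)} = 4 - \left(\left(E^{2} + E E\right) + E\right) = 4 - \left(\left(E^{2} + E^{2}\right) + E\right) = 4 - \left(2 E^{2} + E\right) = 4 - \left(E + 2 E^{2}\right) = 4 - E - 2 E^{2}$)
$l{\left(\frac{1}{U - 2} \right)} X = \left(4 - \frac{1}{-1 - 2} - 2 \left(\frac{1}{-1 - 2}\right)^{2}\right) \left(-24\right) = \left(4 - \frac{1}{-3} - 2 \left(\frac{1}{-3}\right)^{2}\right) \left(-24\right) = \left(4 - - \frac{1}{3} - 2 \left(- \frac{1}{3}\right)^{2}\right) \left(-24\right) = \left(4 + \frac{1}{3} - \frac{2}{9}\right) \left(-24\right) = \frac{37}{9} \left(-24\right) = - \frac{296}{3}$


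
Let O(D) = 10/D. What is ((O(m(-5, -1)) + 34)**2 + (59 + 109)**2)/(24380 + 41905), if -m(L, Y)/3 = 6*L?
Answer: 2380393/5369085 ≈ 0.44335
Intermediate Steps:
m(L, Y) = -18*L
((O(m(-5, -1)) + 34)**2 + (59 + 109)**2)/(24380 + 41905) = ((10/((-18*(-5))) + 34)**2 + (59 + 109)**2)/(24380 + 41905) = ((10/90 + 34)**2 + 168**2)/66285 = ((10*(1/90) + 34)**2 + 28224)*(1/66285) = ((1/9 + 34)**2 + 28224)*(1/66285) = ((307/9)**2 + 28224)*(1/66285) = (94249/81 + 28224)*(1/66285) = (2380393/81)*(1/66285) = 2380393/5369085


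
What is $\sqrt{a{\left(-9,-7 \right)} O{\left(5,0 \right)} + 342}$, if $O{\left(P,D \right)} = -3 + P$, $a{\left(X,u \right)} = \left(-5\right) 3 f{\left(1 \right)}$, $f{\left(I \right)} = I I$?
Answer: $2 \sqrt{78} \approx 17.664$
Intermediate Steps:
$f{\left(I \right)} = I^{2}$
$a{\left(X,u \right)} = -15$ ($a{\left(X,u \right)} = \left(-5\right) 3 \cdot 1^{2} = \left(-15\right) 1 = -15$)
$\sqrt{a{\left(-9,-7 \right)} O{\left(5,0 \right)} + 342} = \sqrt{- 15 \left(-3 + 5\right) + 342} = \sqrt{\left(-15\right) 2 + 342} = \sqrt{-30 + 342} = \sqrt{312} = 2 \sqrt{78}$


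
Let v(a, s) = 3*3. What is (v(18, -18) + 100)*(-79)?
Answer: -8611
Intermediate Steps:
v(a, s) = 9
(v(18, -18) + 100)*(-79) = (9 + 100)*(-79) = 109*(-79) = -8611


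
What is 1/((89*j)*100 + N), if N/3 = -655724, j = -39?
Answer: -1/2314272 ≈ -4.3210e-7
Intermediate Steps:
N = -1967172 (N = 3*(-655724) = -1967172)
1/((89*j)*100 + N) = 1/((89*(-39))*100 - 1967172) = 1/(-3471*100 - 1967172) = 1/(-347100 - 1967172) = 1/(-2314272) = -1/2314272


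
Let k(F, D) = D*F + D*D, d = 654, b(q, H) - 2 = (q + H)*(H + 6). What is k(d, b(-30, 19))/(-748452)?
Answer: 34671/249484 ≈ 0.13897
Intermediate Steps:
b(q, H) = 2 + (6 + H)*(H + q) (b(q, H) = 2 + (q + H)*(H + 6) = 2 + (H + q)*(6 + H) = 2 + (6 + H)*(H + q))
k(F, D) = D² + D*F (k(F, D) = D*F + D² = D² + D*F)
k(d, b(-30, 19))/(-748452) = ((2 + 19² + 6*19 + 6*(-30) + 19*(-30))*((2 + 19² + 6*19 + 6*(-30) + 19*(-30)) + 654))/(-748452) = ((2 + 361 + 114 - 180 - 570)*((2 + 361 + 114 - 180 - 570) + 654))*(-1/748452) = -273*(-273 + 654)*(-1/748452) = -273*381*(-1/748452) = -104013*(-1/748452) = 34671/249484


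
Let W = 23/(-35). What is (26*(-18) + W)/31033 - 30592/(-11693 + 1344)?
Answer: 33057899113/11240618095 ≈ 2.9409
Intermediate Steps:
W = -23/35 (W = 23*(-1/35) = -23/35 ≈ -0.65714)
(26*(-18) + W)/31033 - 30592/(-11693 + 1344) = (26*(-18) - 23/35)/31033 - 30592/(-11693 + 1344) = (-468 - 23/35)*(1/31033) - 30592/(-10349) = -16403/35*1/31033 - 30592*(-1/10349) = -16403/1086155 + 30592/10349 = 33057899113/11240618095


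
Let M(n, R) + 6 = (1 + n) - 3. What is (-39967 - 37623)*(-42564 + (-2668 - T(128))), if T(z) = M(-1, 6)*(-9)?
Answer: 3515835670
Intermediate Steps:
M(n, R) = -8 + n (M(n, R) = -6 + ((1 + n) - 3) = -6 + (-2 + n) = -8 + n)
T(z) = 81 (T(z) = (-8 - 1)*(-9) = -9*(-9) = 81)
(-39967 - 37623)*(-42564 + (-2668 - T(128))) = (-39967 - 37623)*(-42564 + (-2668 - 1*81)) = -77590*(-42564 + (-2668 - 81)) = -77590*(-42564 - 2749) = -77590*(-45313) = 3515835670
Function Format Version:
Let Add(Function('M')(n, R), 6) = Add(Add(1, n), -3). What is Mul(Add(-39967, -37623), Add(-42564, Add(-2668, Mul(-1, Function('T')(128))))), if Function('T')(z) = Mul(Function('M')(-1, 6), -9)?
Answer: 3515835670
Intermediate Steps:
Function('M')(n, R) = Add(-8, n) (Function('M')(n, R) = Add(-6, Add(Add(1, n), -3)) = Add(-6, Add(-2, n)) = Add(-8, n))
Function('T')(z) = 81 (Function('T')(z) = Mul(Add(-8, -1), -9) = Mul(-9, -9) = 81)
Mul(Add(-39967, -37623), Add(-42564, Add(-2668, Mul(-1, Function('T')(128))))) = Mul(Add(-39967, -37623), Add(-42564, Add(-2668, Mul(-1, 81)))) = Mul(-77590, Add(-42564, Add(-2668, -81))) = Mul(-77590, Add(-42564, -2749)) = Mul(-77590, -45313) = 3515835670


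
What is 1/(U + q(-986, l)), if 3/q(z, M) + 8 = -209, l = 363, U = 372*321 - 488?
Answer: 217/25806505 ≈ 8.4087e-6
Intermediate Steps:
U = 118924 (U = 119412 - 488 = 118924)
q(z, M) = -3/217 (q(z, M) = 3/(-8 - 209) = 3/(-217) = 3*(-1/217) = -3/217)
1/(U + q(-986, l)) = 1/(118924 - 3/217) = 1/(25806505/217) = 217/25806505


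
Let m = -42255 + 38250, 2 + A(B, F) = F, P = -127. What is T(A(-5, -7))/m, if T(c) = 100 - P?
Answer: -227/4005 ≈ -0.056679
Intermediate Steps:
A(B, F) = -2 + F
T(c) = 227 (T(c) = 100 - 1*(-127) = 100 + 127 = 227)
m = -4005
T(A(-5, -7))/m = 227/(-4005) = 227*(-1/4005) = -227/4005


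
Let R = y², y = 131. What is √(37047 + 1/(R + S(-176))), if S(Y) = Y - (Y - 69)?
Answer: √10998250343530/17230 ≈ 192.48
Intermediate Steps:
S(Y) = 69 (S(Y) = Y - (-69 + Y) = Y + (69 - Y) = 69)
R = 17161 (R = 131² = 17161)
√(37047 + 1/(R + S(-176))) = √(37047 + 1/(17161 + 69)) = √(37047 + 1/17230) = √(638319811/17230) = √10998250343530/17230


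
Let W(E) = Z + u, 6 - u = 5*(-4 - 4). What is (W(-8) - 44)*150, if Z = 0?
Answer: 300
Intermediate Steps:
u = 46 (u = 6 - 5*(-4 - 4) = 6 - 5*(-8) = 6 - 1*(-40) = 6 + 40 = 46)
W(E) = 46 (W(E) = 0 + 46 = 46)
(W(-8) - 44)*150 = (46 - 44)*150 = 2*150 = 300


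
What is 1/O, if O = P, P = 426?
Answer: 1/426 ≈ 0.0023474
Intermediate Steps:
O = 426
1/O = 1/426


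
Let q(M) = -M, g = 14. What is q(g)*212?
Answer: -2968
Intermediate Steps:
q(g)*212 = -1*14*212 = -14*212 = -2968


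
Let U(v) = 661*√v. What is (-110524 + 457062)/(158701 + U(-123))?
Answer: 27497963569/12619874342 - 114530809*I*√123/12619874342 ≈ 2.1789 - 0.10065*I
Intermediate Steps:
(-110524 + 457062)/(158701 + U(-123)) = (-110524 + 457062)/(158701 + 661*√(-123)) = 346538/(158701 + 661*(I*√123)) = 346538/(158701 + 661*I*√123)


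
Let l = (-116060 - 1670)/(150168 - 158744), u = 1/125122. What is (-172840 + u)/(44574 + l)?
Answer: -46366329410976/11961173785297 ≈ -3.8764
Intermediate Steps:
u = 1/125122 ≈ 7.9922e-6
l = 58865/4288 (l = -117730/(-8576) = -117730*(-1/8576) = 58865/4288 ≈ 13.728)
(-172840 + u)/(44574 + l) = (-172840 + 1/125122)/(44574 + 58865/4288) = -21626086479/(125122*191192177/4288) = -21626086479/125122*4288/191192177 = -46366329410976/11961173785297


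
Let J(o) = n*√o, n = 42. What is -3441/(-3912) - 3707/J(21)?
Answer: 1147/1304 - 3707*√21/882 ≈ -18.381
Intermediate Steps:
J(o) = 42*√o
-3441/(-3912) - 3707/J(21) = -3441/(-3912) - 3707*√21/882 = -3441*(-1/3912) - 3707*√21/882 = 1147/1304 - 3707*√21/882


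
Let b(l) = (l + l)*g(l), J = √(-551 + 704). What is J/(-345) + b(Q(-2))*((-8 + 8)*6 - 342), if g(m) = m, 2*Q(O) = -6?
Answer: -6156 - √17/115 ≈ -6156.0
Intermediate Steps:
Q(O) = -3 (Q(O) = (½)*(-6) = -3)
J = 3*√17 (J = √153 = 3*√17 ≈ 12.369)
b(l) = 2*l² (b(l) = (l + l)*l = (2*l)*l = 2*l²)
J/(-345) + b(Q(-2))*((-8 + 8)*6 - 342) = (3*√17)/(-345) + (2*(-3)²)*((-8 + 8)*6 - 342) = (3*√17)*(-1/345) + (2*9)*(0*6 - 342) = -√17/115 + 18*(0 - 342) = -√17/115 + 18*(-342) = -√17/115 - 6156 = -6156 - √17/115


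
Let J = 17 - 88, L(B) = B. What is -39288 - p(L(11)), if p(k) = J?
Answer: -39217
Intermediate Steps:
J = -71
p(k) = -71
-39288 - p(L(11)) = -39288 - 1*(-71) = -39288 + 71 = -39217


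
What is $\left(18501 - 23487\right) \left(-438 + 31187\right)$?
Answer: $-153314514$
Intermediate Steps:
$\left(18501 - 23487\right) \left(-438 + 31187\right) = \left(-4986\right) 30749 = -153314514$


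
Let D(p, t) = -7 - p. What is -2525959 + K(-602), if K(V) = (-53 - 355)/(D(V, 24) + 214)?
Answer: -2043501239/809 ≈ -2.5260e+6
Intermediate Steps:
K(V) = -408/(207 - V) (K(V) = (-53 - 355)/((-7 - V) + 214) = -408/(207 - V))
-2525959 + K(-602) = -2525959 + 408/(-207 - 602) = -2525959 + 408/(-809) = -2525959 + 408*(-1/809) = -2525959 - 408/809 = -2043501239/809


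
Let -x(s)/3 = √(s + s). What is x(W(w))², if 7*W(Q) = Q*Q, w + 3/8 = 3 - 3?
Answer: 81/224 ≈ 0.36161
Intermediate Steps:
w = -3/8 (w = -3/8 + (3 - 3) = -3/8 + 0 = -3/8 ≈ -0.37500)
W(Q) = Q²/7 (W(Q) = (Q*Q)/7 = Q²/7)
x(s) = -3*√2*√s (x(s) = -3*√(s + s) = -3*√2*√s)
x(W(w))² = (-3*√2*√((-3/8)²/7))² = (-3*√2*√((⅐)*(9/64)))² = (-3*√2*√(9/448))² = (-3*√2*3*√7/56)² = (-9*√14/56)² = 81/224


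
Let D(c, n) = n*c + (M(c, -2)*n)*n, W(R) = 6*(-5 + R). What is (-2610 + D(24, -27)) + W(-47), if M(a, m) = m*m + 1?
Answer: 75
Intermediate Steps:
M(a, m) = 1 + m² (M(a, m) = m² + 1 = 1 + m²)
W(R) = -30 + 6*R
D(c, n) = 5*n² + c*n (D(c, n) = n*c + ((1 + (-2)²)*n)*n = c*n + ((1 + 4)*n)*n = c*n + (5*n)*n = c*n + 5*n² = 5*n² + c*n)
(-2610 + D(24, -27)) + W(-47) = (-2610 - 27*(24 + 5*(-27))) + (-30 + 6*(-47)) = (-2610 - 27*(24 - 135)) + (-30 - 282) = (-2610 - 27*(-111)) - 312 = (-2610 + 2997) - 312 = 387 - 312 = 75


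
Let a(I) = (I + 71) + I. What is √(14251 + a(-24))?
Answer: 3*√1586 ≈ 119.47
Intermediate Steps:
a(I) = 71 + 2*I (a(I) = (71 + I) + I = 71 + 2*I)
√(14251 + a(-24)) = √(14251 + (71 + 2*(-24))) = √(14251 + (71 - 48)) = √(14251 + 23) = √14274 = 3*√1586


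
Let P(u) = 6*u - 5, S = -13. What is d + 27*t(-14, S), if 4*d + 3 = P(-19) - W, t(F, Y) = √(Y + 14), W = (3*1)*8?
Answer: -19/2 ≈ -9.5000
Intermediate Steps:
P(u) = -5 + 6*u
W = 24 (W = 3*8 = 24)
t(F, Y) = √(14 + Y)
d = -73/2 (d = -¾ + ((-5 + 6*(-19)) - 1*24)/4 = -¾ + ((-5 - 114) - 24)/4 = -¾ + (-119 - 24)/4 = -¾ + (¼)*(-143) = -¾ - 143/4 = -73/2 ≈ -36.500)
d + 27*t(-14, S) = -73/2 + 27*√(14 - 13) = -73/2 + 27*√1 = -73/2 + 27*1 = -73/2 + 27 = -19/2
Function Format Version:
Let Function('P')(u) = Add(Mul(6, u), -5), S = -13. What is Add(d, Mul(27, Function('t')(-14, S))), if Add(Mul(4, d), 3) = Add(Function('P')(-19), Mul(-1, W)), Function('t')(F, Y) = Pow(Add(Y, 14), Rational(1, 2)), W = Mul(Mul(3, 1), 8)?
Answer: Rational(-19, 2) ≈ -9.5000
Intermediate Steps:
Function('P')(u) = Add(-5, Mul(6, u))
W = 24 (W = Mul(3, 8) = 24)
Function('t')(F, Y) = Pow(Add(14, Y), Rational(1, 2))
d = Rational(-73, 2) (d = Add(Rational(-3, 4), Mul(Rational(1, 4), Add(Add(-5, Mul(6, -19)), Mul(-1, 24)))) = Add(Rational(-3, 4), Mul(Rational(1, 4), Add(Add(-5, -114), -24))) = Add(Rational(-3, 4), Mul(Rational(1, 4), Add(-119, -24))) = Add(Rational(-3, 4), Mul(Rational(1, 4), -143)) = Add(Rational(-3, 4), Rational(-143, 4)) = Rational(-73, 2) ≈ -36.500)
Add(d, Mul(27, Function('t')(-14, S))) = Add(Rational(-73, 2), Mul(27, Pow(Add(14, -13), Rational(1, 2)))) = Add(Rational(-73, 2), Mul(27, Pow(1, Rational(1, 2)))) = Add(Rational(-73, 2), Mul(27, 1)) = Add(Rational(-73, 2), 27) = Rational(-19, 2)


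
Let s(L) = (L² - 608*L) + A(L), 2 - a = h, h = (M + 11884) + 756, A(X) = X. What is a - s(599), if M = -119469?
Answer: 111623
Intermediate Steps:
h = -106829 (h = (-119469 + 11884) + 756 = -107585 + 756 = -106829)
a = 106831 (a = 2 - 1*(-106829) = 2 + 106829 = 106831)
s(L) = L² - 607*L (s(L) = (L² - 608*L) + L = L² - 607*L)
a - s(599) = 106831 - 599*(-607 + 599) = 106831 - 599*(-8) = 106831 - 1*(-4792) = 106831 + 4792 = 111623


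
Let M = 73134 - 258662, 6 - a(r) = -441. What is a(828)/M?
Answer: -447/185528 ≈ -0.0024093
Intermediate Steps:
a(r) = 447 (a(r) = 6 - 1*(-441) = 6 + 441 = 447)
M = -185528
a(828)/M = 447/(-185528) = 447*(-1/185528) = -447/185528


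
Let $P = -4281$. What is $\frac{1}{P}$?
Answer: $- \frac{1}{4281} \approx -0.00023359$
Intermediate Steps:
$\frac{1}{P} = \frac{1}{-4281} = - \frac{1}{4281}$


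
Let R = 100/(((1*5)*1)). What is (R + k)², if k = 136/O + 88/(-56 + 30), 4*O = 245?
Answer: 3599040064/10144225 ≈ 354.79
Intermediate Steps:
O = 245/4 (O = (¼)*245 = 245/4 ≈ 61.250)
k = -3708/3185 (k = 136/(245/4) + 88/(-56 + 30) = 136*(4/245) + 88/(-26) = 544/245 + 88*(-1/26) = 544/245 - 44/13 = -3708/3185 ≈ -1.1642)
R = 20 (R = 100/((5*1)) = 100/5 = 100*(⅕) = 20)
(R + k)² = (20 - 3708/3185)² = (59992/3185)² = 3599040064/10144225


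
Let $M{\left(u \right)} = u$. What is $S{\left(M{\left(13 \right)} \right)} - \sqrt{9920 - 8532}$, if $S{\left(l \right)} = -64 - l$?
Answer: $-77 - 2 \sqrt{347} \approx -114.26$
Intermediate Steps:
$S{\left(M{\left(13 \right)} \right)} - \sqrt{9920 - 8532} = \left(-64 - 13\right) - \sqrt{9920 - 8532} = \left(-64 - 13\right) - \sqrt{1388} = -77 - 2 \sqrt{347}$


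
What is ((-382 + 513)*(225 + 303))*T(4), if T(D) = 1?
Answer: 69168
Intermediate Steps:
((-382 + 513)*(225 + 303))*T(4) = ((-382 + 513)*(225 + 303))*1 = (131*528)*1 = 69168*1 = 69168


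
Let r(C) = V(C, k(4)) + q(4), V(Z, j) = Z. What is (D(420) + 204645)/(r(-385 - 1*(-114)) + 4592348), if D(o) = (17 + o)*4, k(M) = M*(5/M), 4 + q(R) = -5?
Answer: 206393/4592068 ≈ 0.044946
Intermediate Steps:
q(R) = -9 (q(R) = -4 - 5 = -9)
k(M) = 5
D(o) = 68 + 4*o
r(C) = -9 + C (r(C) = C - 9 = -9 + C)
(D(420) + 204645)/(r(-385 - 1*(-114)) + 4592348) = ((68 + 4*420) + 204645)/((-9 + (-385 - 1*(-114))) + 4592348) = ((68 + 1680) + 204645)/((-9 + (-385 + 114)) + 4592348) = (1748 + 204645)/((-9 - 271) + 4592348) = 206393/(-280 + 4592348) = 206393/4592068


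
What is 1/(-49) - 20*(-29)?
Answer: 28419/49 ≈ 579.98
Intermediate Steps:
1/(-49) - 20*(-29) = -1/49 + 580 = 28419/49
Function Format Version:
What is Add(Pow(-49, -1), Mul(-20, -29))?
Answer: Rational(28419, 49) ≈ 579.98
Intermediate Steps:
Add(Pow(-49, -1), Mul(-20, -29)) = Add(Rational(-1, 49), 580) = Rational(28419, 49)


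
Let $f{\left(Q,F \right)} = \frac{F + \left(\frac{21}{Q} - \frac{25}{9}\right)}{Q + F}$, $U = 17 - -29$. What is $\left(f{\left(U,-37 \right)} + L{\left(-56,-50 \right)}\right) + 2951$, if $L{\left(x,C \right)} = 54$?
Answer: $\frac{11180351}{3726} \approx 3000.6$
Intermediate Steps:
$U = 46$ ($U = 17 + 29 = 46$)
$f{\left(Q,F \right)} = \frac{- \frac{25}{9} + F + \frac{21}{Q}}{F + Q}$ ($f{\left(Q,F \right)} = \frac{F + \left(\frac{21}{Q} - \frac{25}{9}\right)}{F + Q} = \frac{F - \left(\frac{25}{9} - \frac{21}{Q}\right)}{F + Q} = \frac{- \frac{25}{9} + F + \frac{21}{Q}}{F + Q}$)
$\left(f{\left(U,-37 \right)} + L{\left(-56,-50 \right)}\right) + 2951 = \left(\frac{21 - \frac{1150}{9} - 1702}{46 \left(-37 + 46\right)} + 54\right) + 2951 = \left(\frac{21 - \frac{1150}{9} - 1702}{46 \cdot 9} + 54\right) + 2951 = \left(\frac{1}{46} \cdot \frac{1}{9} \left(- \frac{16279}{9}\right) + 54\right) + 2951 = \left(- \frac{16279}{3726} + 54\right) + 2951 = \frac{184925}{3726} + 2951 = \frac{11180351}{3726}$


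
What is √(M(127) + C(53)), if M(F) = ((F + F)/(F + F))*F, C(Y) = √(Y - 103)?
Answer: √(127 + 5*I*√2) ≈ 11.274 + 0.31361*I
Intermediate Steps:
C(Y) = √(-103 + Y)
M(F) = F (M(F) = ((2*F)/((2*F)))*F = ((2*F)*(1/(2*F)))*F = 1*F = F)
√(M(127) + C(53)) = √(127 + √(-103 + 53)) = √(127 + √(-50)) = √(127 + 5*I*√2)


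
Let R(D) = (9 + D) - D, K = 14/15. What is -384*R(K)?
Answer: -3456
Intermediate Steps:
K = 14/15 (K = 14*(1/15) = 14/15 ≈ 0.93333)
R(D) = 9
-384*R(K) = -384*9 = -3456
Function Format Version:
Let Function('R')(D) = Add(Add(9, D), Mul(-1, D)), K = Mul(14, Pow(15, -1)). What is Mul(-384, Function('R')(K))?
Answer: -3456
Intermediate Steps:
K = Rational(14, 15) (K = Mul(14, Rational(1, 15)) = Rational(14, 15) ≈ 0.93333)
Function('R')(D) = 9
Mul(-384, Function('R')(K)) = Mul(-384, 9) = -3456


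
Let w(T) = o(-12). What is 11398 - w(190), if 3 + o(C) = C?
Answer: 11413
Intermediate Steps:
o(C) = -3 + C
w(T) = -15 (w(T) = -3 - 12 = -15)
11398 - w(190) = 11398 - 1*(-15) = 11398 + 15 = 11413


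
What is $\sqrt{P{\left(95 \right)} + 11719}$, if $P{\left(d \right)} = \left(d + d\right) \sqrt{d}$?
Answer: $\sqrt{11719 + 190 \sqrt{95}} \approx 116.49$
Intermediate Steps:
$P{\left(d \right)} = 2 d^{\frac{3}{2}}$ ($P{\left(d \right)} = 2 d \sqrt{d} = 2 d^{\frac{3}{2}}$)
$\sqrt{P{\left(95 \right)} + 11719} = \sqrt{2 \cdot 95^{\frac{3}{2}} + 11719} = \sqrt{2 \cdot 95 \sqrt{95} + 11719} = \sqrt{190 \sqrt{95} + 11719} = \sqrt{11719 + 190 \sqrt{95}}$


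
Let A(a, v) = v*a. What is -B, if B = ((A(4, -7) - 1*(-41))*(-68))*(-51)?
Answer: -45084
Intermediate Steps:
A(a, v) = a*v
B = 45084 (B = ((4*(-7) - 1*(-41))*(-68))*(-51) = ((-28 + 41)*(-68))*(-51) = (13*(-68))*(-51) = -884*(-51) = 45084)
-B = -1*45084 = -45084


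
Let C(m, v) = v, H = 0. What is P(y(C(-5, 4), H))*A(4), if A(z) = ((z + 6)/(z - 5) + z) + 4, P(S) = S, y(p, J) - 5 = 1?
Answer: -12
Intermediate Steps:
y(p, J) = 6 (y(p, J) = 5 + 1 = 6)
A(z) = 4 + z + (6 + z)/(-5 + z) (A(z) = ((6 + z)/(-5 + z) + z) + 4 = (z + (6 + z)/(-5 + z)) + 4 = 4 + z + (6 + z)/(-5 + z))
P(y(C(-5, 4), H))*A(4) = 6*((-14 + 4²)/(-5 + 4)) = 6*((-14 + 16)/(-1)) = 6*(-1*2) = 6*(-2) = -12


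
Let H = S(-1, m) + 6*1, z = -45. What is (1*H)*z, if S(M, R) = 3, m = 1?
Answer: -405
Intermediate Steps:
H = 9 (H = 3 + 6*1 = 3 + 6 = 9)
(1*H)*z = (1*9)*(-45) = 9*(-45) = -405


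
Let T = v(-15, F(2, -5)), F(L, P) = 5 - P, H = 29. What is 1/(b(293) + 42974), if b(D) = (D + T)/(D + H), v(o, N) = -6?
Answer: 46/1976845 ≈ 2.3269e-5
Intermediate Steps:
T = -6
b(D) = (-6 + D)/(29 + D) (b(D) = (D - 6)/(D + 29) = (-6 + D)/(29 + D))
1/(b(293) + 42974) = 1/((-6 + 293)/(29 + 293) + 42974) = 1/(287/322 + 42974) = 1/((1/322)*287 + 42974) = 1/(41/46 + 42974) = 1/(1976845/46) = 46/1976845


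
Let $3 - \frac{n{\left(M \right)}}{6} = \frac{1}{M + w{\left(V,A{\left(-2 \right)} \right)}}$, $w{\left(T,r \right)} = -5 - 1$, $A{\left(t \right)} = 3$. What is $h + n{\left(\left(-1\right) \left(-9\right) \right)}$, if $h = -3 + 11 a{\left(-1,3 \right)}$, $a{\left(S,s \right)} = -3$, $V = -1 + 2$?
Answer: $-20$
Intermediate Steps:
$V = 1$
$w{\left(T,r \right)} = -6$
$h = -36$ ($h = -3 + 11 \left(-3\right) = -3 - 33 = -36$)
$n{\left(M \right)} = 18 - \frac{6}{-6 + M}$ ($n{\left(M \right)} = 18 - \frac{6}{M - 6} = 18 - \frac{6}{-6 + M}$)
$h + n{\left(\left(-1\right) \left(-9\right) \right)} = -36 + \frac{6 \left(-19 + 3 \left(\left(-1\right) \left(-9\right)\right)\right)}{-6 - -9} = -36 + \frac{6 \left(-19 + 3 \cdot 9\right)}{-6 + 9} = -36 + \frac{6 \left(-19 + 27\right)}{3} = -36 + 6 \cdot \frac{1}{3} \cdot 8 = -36 + 16 = -20$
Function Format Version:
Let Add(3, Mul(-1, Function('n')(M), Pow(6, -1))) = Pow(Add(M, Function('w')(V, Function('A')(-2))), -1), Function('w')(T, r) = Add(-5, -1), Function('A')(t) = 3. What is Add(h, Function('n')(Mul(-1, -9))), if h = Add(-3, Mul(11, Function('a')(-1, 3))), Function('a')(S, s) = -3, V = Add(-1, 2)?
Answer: -20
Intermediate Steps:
V = 1
Function('w')(T, r) = -6
h = -36 (h = Add(-3, Mul(11, -3)) = Add(-3, -33) = -36)
Function('n')(M) = Add(18, Mul(-6, Pow(Add(-6, M), -1))) (Function('n')(M) = Add(18, Mul(-6, Pow(Add(M, -6), -1))) = Add(18, Mul(-6, Pow(Add(-6, M), -1))))
Add(h, Function('n')(Mul(-1, -9))) = Add(-36, Mul(6, Pow(Add(-6, Mul(-1, -9)), -1), Add(-19, Mul(3, Mul(-1, -9))))) = Add(-36, Mul(6, Pow(Add(-6, 9), -1), Add(-19, Mul(3, 9)))) = Add(-36, Mul(6, Pow(3, -1), Add(-19, 27))) = Add(-36, Mul(6, Rational(1, 3), 8)) = Add(-36, 16) = -20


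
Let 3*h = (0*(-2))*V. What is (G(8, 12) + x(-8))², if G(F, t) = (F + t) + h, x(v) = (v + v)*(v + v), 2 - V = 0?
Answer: 76176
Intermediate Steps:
V = 2 (V = 2 - 1*0 = 2 + 0 = 2)
h = 0 (h = ((0*(-2))*2)/3 = (0*2)/3 = (⅓)*0 = 0)
x(v) = 4*v² (x(v) = (2*v)*(2*v) = 4*v²)
G(F, t) = F + t (G(F, t) = (F + t) + 0 = F + t)
(G(8, 12) + x(-8))² = ((8 + 12) + 4*(-8)²)² = (20 + 4*64)² = (20 + 256)² = 276² = 76176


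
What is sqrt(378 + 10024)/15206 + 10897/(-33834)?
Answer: -10897/33834 + sqrt(10402)/15206 ≈ -0.31537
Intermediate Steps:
sqrt(378 + 10024)/15206 + 10897/(-33834) = sqrt(10402)*(1/15206) + 10897*(-1/33834) = sqrt(10402)/15206 - 10897/33834 = -10897/33834 + sqrt(10402)/15206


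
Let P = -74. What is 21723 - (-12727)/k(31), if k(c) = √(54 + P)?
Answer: 21723 - 12727*I*√5/10 ≈ 21723.0 - 2845.8*I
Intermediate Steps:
k(c) = 2*I*√5 (k(c) = √(54 - 74) = √(-20) = 2*I*√5)
21723 - (-12727)/k(31) = 21723 - (-12727)/(2*I*√5) = 21723 - (-12727)*(-I*√5/10) = 21723 - 12727*I*√5/10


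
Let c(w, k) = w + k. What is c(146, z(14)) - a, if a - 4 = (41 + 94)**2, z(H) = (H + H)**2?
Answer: -17299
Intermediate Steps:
z(H) = 4*H**2 (z(H) = (2*H)**2 = 4*H**2)
a = 18229 (a = 4 + (41 + 94)**2 = 4 + 135**2 = 4 + 18225 = 18229)
c(w, k) = k + w
c(146, z(14)) - a = (4*14**2 + 146) - 1*18229 = (4*196 + 146) - 18229 = (784 + 146) - 18229 = 930 - 18229 = -17299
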